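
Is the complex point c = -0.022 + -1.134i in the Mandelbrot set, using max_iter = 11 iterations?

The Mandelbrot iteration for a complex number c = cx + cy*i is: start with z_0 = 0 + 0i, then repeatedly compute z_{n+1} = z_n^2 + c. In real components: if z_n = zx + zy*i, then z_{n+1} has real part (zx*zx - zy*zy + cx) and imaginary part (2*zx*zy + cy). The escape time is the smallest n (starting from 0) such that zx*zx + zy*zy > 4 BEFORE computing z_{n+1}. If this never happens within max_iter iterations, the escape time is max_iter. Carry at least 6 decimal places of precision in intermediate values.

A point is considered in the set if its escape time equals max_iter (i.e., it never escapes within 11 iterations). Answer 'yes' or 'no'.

z_0 = 0 + 0i, c = -0.0220 + -1.1340i
Iter 1: z = -0.0220 + -1.1340i, |z|^2 = 1.2864
Iter 2: z = -1.3075 + -1.0841i, |z|^2 = 2.8848
Iter 3: z = 0.5122 + 1.7009i, |z|^2 = 3.1553
Iter 4: z = -2.6526 + 0.6084i, |z|^2 = 7.4065
Escaped at iteration 4

Answer: no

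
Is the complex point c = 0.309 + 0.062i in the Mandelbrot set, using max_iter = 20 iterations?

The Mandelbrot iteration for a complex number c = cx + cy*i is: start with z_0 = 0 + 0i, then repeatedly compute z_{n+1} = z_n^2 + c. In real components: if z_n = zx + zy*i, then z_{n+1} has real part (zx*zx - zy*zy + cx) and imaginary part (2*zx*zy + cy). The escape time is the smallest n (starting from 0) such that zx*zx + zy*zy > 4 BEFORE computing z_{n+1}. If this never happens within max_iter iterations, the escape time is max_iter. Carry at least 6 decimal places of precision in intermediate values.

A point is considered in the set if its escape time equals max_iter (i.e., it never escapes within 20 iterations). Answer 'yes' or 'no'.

z_0 = 0 + 0i, c = 0.3090 + 0.0620i
Iter 1: z = 0.3090 + 0.0620i, |z|^2 = 0.0993
Iter 2: z = 0.4006 + 0.1003i, |z|^2 = 0.1706
Iter 3: z = 0.4594 + 0.1424i, |z|^2 = 0.2314
Iter 4: z = 0.4998 + 0.1928i, |z|^2 = 0.2870
Iter 5: z = 0.5216 + 0.2548i, |z|^2 = 0.3370
Iter 6: z = 0.5162 + 0.3278i, |z|^2 = 0.3739
Iter 7: z = 0.4680 + 0.4004i, |z|^2 = 0.3794
Iter 8: z = 0.3677 + 0.4368i, |z|^2 = 0.3260
Iter 9: z = 0.2534 + 0.3832i, |z|^2 = 0.2111
Iter 10: z = 0.2264 + 0.2562i, |z|^2 = 0.1169
Iter 11: z = 0.2946 + 0.1780i, |z|^2 = 0.1185
Iter 12: z = 0.3641 + 0.1669i, |z|^2 = 0.1604
Iter 13: z = 0.4137 + 0.1835i, |z|^2 = 0.2048
Iter 14: z = 0.4465 + 0.2138i, |z|^2 = 0.2451
Iter 15: z = 0.4626 + 0.2530i, |z|^2 = 0.2780
Iter 16: z = 0.4590 + 0.2960i, |z|^2 = 0.2983
Iter 17: z = 0.4321 + 0.3338i, |z|^2 = 0.2981
Iter 18: z = 0.3843 + 0.3504i, |z|^2 = 0.2705
Iter 19: z = 0.3339 + 0.3313i, |z|^2 = 0.2212
Did not escape in 20 iterations → in set

Answer: yes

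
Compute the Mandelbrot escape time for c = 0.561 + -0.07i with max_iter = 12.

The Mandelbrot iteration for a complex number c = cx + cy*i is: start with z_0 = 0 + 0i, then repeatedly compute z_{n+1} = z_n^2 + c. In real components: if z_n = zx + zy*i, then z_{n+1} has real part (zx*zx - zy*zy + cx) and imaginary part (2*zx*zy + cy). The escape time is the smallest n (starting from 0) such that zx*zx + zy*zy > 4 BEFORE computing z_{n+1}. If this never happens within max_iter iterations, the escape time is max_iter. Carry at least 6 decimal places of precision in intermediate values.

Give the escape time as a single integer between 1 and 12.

z_0 = 0 + 0i, c = 0.5610 + -0.0700i
Iter 1: z = 0.5610 + -0.0700i, |z|^2 = 0.3196
Iter 2: z = 0.8708 + -0.1485i, |z|^2 = 0.7804
Iter 3: z = 1.2973 + -0.3287i, |z|^2 = 1.7909
Iter 4: z = 2.1359 + -0.9228i, |z|^2 = 5.4135
Escaped at iteration 4

Answer: 4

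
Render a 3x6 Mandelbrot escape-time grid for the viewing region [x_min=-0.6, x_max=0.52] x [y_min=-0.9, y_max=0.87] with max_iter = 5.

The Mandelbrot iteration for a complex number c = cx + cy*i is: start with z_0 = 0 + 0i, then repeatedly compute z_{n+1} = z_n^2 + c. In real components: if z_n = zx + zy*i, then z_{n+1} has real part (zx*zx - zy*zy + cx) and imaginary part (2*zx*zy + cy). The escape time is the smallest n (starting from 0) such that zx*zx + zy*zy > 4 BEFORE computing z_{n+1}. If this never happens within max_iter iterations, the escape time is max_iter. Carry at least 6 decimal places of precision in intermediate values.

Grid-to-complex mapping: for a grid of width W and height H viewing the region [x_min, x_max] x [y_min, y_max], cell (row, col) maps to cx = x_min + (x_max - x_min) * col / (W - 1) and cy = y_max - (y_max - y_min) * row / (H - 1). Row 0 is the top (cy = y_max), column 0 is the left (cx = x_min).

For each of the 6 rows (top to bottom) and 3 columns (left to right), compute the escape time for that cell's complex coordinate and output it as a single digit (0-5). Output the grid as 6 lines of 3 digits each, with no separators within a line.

Answer: 453
554
555
555
554
453

Derivation:
(row=0, col=0): c = -0.6000 + 0.8700i → escape time 4
(row=0, col=1): c = -0.0400 + 0.8700i → escape time 5
(row=0, col=2): c = 0.5200 + 0.8700i → escape time 3
(row=1, col=0): c = -0.6000 + 0.5160i → escape time 5
(row=1, col=1): c = -0.0400 + 0.5160i → escape time 5
(row=1, col=2): c = 0.5200 + 0.5160i → escape time 4
(row=2, col=0): c = -0.6000 + 0.1620i → escape time 5
(row=2, col=1): c = -0.0400 + 0.1620i → escape time 5
(row=2, col=2): c = 0.5200 + 0.1620i → escape time 5
(row=3, col=0): c = -0.6000 + -0.1920i → escape time 5
(row=3, col=1): c = -0.0400 + -0.1920i → escape time 5
(row=3, col=2): c = 0.5200 + -0.1920i → escape time 5
(row=4, col=0): c = -0.6000 + -0.5460i → escape time 5
(row=4, col=1): c = -0.0400 + -0.5460i → escape time 5
(row=4, col=2): c = 0.5200 + -0.5460i → escape time 4
(row=5, col=0): c = -0.6000 + -0.9000i → escape time 4
(row=5, col=1): c = -0.0400 + -0.9000i → escape time 5
(row=5, col=2): c = 0.5200 + -0.9000i → escape time 3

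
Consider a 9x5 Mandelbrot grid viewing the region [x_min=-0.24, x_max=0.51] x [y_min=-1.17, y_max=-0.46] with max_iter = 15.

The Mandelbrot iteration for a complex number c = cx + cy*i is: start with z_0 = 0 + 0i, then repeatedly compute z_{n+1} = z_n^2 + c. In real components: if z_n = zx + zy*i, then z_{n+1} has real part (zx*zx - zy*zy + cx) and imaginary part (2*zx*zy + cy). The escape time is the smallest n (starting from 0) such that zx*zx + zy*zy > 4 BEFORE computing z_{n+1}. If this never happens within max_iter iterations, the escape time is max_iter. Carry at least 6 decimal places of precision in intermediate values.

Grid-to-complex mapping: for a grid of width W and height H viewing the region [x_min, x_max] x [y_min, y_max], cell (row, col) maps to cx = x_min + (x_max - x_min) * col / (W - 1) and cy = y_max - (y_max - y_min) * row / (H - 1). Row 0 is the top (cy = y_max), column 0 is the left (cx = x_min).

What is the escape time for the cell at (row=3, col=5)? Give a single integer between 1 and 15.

Answer: 4

Derivation:
z_0 = 0 + 0i, c = 0.2288 + -0.9925i
Iter 1: z = 0.2288 + -0.9925i, |z|^2 = 1.0374
Iter 2: z = -0.7040 + -1.4466i, |z|^2 = 2.5881
Iter 3: z = -1.3682 + 1.0442i, |z|^2 = 2.9624
Iter 4: z = 1.0104 + -3.8499i, |z|^2 = 15.8429
Escaped at iteration 4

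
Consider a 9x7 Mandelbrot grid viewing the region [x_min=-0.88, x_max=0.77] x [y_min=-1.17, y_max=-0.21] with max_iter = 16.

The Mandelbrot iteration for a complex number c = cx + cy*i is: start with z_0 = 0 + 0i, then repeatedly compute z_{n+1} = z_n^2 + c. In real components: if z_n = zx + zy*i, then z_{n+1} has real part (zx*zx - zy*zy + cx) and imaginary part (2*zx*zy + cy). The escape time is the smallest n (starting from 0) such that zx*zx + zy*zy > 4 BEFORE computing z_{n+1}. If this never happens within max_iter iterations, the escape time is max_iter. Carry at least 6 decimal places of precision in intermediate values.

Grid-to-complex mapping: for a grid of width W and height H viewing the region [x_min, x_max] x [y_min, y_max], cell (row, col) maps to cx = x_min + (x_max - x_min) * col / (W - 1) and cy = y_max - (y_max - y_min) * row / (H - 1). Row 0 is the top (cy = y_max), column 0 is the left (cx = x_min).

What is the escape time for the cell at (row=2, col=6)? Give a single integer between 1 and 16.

z_0 = 0 + 0i, c = 0.3575 + -0.5300i
Iter 1: z = 0.3575 + -0.5300i, |z|^2 = 0.4087
Iter 2: z = 0.2044 + -0.9089i, |z|^2 = 0.8680
Iter 3: z = -0.4269 + -0.9016i, |z|^2 = 0.9951
Iter 4: z = -0.2731 + 0.2398i, |z|^2 = 0.1321
Iter 5: z = 0.3746 + -0.6610i, |z|^2 = 0.5772
Iter 6: z = 0.0609 + -1.0252i, |z|^2 = 1.0547
Iter 7: z = -0.6898 + -0.6549i, |z|^2 = 0.9048
Iter 8: z = 0.4044 + 0.3735i, |z|^2 = 0.3031
Iter 9: z = 0.3815 + -0.2279i, |z|^2 = 0.1975
Iter 10: z = 0.4511 + -0.7039i, |z|^2 = 0.6990
Iter 11: z = 0.0656 + -1.1651i, |z|^2 = 1.3618
Iter 12: z = -0.9957 + -0.6829i, |z|^2 = 1.4576
Iter 13: z = 0.8825 + 0.8298i, |z|^2 = 1.4674
Iter 14: z = 0.4478 + 0.9346i, |z|^2 = 1.0741
Iter 15: z = -0.3155 + 0.3071i, |z|^2 = 0.1939

Answer: 16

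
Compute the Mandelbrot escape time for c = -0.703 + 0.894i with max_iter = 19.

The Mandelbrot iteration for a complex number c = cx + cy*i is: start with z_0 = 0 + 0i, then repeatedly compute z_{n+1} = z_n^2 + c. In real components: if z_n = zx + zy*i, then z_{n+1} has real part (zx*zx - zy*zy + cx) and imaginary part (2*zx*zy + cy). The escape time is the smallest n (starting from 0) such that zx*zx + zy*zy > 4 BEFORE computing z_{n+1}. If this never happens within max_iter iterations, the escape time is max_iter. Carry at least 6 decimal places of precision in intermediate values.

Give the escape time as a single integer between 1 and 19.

Answer: 4

Derivation:
z_0 = 0 + 0i, c = -0.7030 + 0.8940i
Iter 1: z = -0.7030 + 0.8940i, |z|^2 = 1.2934
Iter 2: z = -1.0080 + -0.3630i, |z|^2 = 1.1479
Iter 3: z = 0.1814 + 1.6258i, |z|^2 = 2.6760
Iter 4: z = -3.3132 + 1.4837i, |z|^2 = 13.1787
Escaped at iteration 4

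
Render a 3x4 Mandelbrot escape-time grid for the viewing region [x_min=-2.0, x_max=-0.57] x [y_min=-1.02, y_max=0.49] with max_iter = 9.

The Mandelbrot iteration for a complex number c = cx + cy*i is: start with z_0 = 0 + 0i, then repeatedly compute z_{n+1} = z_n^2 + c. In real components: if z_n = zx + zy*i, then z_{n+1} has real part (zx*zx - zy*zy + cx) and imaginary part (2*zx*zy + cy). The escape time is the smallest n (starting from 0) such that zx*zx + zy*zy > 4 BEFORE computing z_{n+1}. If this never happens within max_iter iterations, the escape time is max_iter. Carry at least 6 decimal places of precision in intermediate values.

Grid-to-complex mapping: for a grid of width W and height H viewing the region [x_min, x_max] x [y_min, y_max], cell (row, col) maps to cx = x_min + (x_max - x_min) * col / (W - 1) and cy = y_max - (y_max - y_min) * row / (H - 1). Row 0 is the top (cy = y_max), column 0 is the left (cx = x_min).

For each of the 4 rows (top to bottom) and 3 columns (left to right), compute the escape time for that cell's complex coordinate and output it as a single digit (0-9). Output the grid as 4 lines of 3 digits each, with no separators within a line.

Answer: 149
199
149
134

Derivation:
(row=0, col=0): c = -2.0000 + 0.4900i → escape time 1
(row=0, col=1): c = -1.2850 + 0.4900i → escape time 4
(row=0, col=2): c = -0.5700 + 0.4900i → escape time 9
(row=1, col=0): c = -2.0000 + -0.0133i → escape time 1
(row=1, col=1): c = -1.2850 + -0.0133i → escape time 9
(row=1, col=2): c = -0.5700 + -0.0133i → escape time 9
(row=2, col=0): c = -2.0000 + -0.5167i → escape time 1
(row=2, col=1): c = -1.2850 + -0.5167i → escape time 4
(row=2, col=2): c = -0.5700 + -0.5167i → escape time 9
(row=3, col=0): c = -2.0000 + -1.0200i → escape time 1
(row=3, col=1): c = -1.2850 + -1.0200i → escape time 3
(row=3, col=2): c = -0.5700 + -1.0200i → escape time 4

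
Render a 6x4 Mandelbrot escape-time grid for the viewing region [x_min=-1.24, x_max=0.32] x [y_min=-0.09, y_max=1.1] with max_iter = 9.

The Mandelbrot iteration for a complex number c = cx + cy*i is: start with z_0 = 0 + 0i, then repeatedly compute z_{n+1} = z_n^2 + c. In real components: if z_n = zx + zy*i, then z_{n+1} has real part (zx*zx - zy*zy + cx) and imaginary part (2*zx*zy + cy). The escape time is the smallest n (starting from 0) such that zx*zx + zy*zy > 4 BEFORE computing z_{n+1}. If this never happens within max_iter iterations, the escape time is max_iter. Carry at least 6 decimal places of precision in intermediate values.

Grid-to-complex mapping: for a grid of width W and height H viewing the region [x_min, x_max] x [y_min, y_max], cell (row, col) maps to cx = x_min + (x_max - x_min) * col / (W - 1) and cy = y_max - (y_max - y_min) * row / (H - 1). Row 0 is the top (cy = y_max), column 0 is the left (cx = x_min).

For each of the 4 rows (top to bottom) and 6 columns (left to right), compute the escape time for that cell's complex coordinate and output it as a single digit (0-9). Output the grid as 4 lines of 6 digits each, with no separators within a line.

(row=0, col=0): c = -1.2400 + 1.1000i → escape time 3
(row=0, col=1): c = -0.9280 + 1.1000i → escape time 3
(row=0, col=2): c = -0.6160 + 1.1000i → escape time 3
(row=0, col=3): c = -0.3040 + 1.1000i → escape time 4
(row=0, col=4): c = 0.0080 + 1.1000i → escape time 4
(row=0, col=5): c = 0.3200 + 1.1000i → escape time 3
(row=1, col=0): c = -1.2400 + 0.7033i → escape time 3
(row=1, col=1): c = -0.9280 + 0.7033i → escape time 4
(row=1, col=2): c = -0.6160 + 0.7033i → escape time 7
(row=1, col=3): c = -0.3040 + 0.7033i → escape time 9
(row=1, col=4): c = 0.0080 + 0.7033i → escape time 9
(row=1, col=5): c = 0.3200 + 0.7033i → escape time 7
(row=2, col=0): c = -1.2400 + 0.3067i → escape time 9
(row=2, col=1): c = -0.9280 + 0.3067i → escape time 9
(row=2, col=2): c = -0.6160 + 0.3067i → escape time 9
(row=2, col=3): c = -0.3040 + 0.3067i → escape time 9
(row=2, col=4): c = 0.0080 + 0.3067i → escape time 9
(row=2, col=5): c = 0.3200 + 0.3067i → escape time 9
(row=3, col=0): c = -1.2400 + -0.0900i → escape time 9
(row=3, col=1): c = -0.9280 + -0.0900i → escape time 9
(row=3, col=2): c = -0.6160 + -0.0900i → escape time 9
(row=3, col=3): c = -0.3040 + -0.0900i → escape time 9
(row=3, col=4): c = 0.0080 + -0.0900i → escape time 9
(row=3, col=5): c = 0.3200 + -0.0900i → escape time 9

Answer: 333443
347997
999999
999999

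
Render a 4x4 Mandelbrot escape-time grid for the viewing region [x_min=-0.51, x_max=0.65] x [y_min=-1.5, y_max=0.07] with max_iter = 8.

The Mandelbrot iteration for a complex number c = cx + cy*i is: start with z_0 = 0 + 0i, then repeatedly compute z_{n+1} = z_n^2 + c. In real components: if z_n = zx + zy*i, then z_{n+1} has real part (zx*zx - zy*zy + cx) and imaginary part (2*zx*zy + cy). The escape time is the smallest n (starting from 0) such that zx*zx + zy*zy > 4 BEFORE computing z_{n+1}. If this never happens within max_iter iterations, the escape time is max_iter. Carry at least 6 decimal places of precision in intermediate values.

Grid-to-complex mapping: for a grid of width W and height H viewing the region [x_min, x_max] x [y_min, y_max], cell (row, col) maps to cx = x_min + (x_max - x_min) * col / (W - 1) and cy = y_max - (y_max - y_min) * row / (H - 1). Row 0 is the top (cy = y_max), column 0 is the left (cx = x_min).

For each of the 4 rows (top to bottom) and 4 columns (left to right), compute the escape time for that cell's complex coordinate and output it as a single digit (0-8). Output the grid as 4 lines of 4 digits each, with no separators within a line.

Answer: 8884
8883
4842
2222

Derivation:
(row=0, col=0): c = -0.5100 + 0.0700i → escape time 8
(row=0, col=1): c = -0.1233 + 0.0700i → escape time 8
(row=0, col=2): c = 0.2633 + 0.0700i → escape time 8
(row=0, col=3): c = 0.6500 + 0.0700i → escape time 4
(row=1, col=0): c = -0.5100 + -0.4533i → escape time 8
(row=1, col=1): c = -0.1233 + -0.4533i → escape time 8
(row=1, col=2): c = 0.2633 + -0.4533i → escape time 8
(row=1, col=3): c = 0.6500 + -0.4533i → escape time 3
(row=2, col=0): c = -0.5100 + -0.9767i → escape time 4
(row=2, col=1): c = -0.1233 + -0.9767i → escape time 8
(row=2, col=2): c = 0.2633 + -0.9767i → escape time 4
(row=2, col=3): c = 0.6500 + -0.9767i → escape time 2
(row=3, col=0): c = -0.5100 + -1.5000i → escape time 2
(row=3, col=1): c = -0.1233 + -1.5000i → escape time 2
(row=3, col=2): c = 0.2633 + -1.5000i → escape time 2
(row=3, col=3): c = 0.6500 + -1.5000i → escape time 2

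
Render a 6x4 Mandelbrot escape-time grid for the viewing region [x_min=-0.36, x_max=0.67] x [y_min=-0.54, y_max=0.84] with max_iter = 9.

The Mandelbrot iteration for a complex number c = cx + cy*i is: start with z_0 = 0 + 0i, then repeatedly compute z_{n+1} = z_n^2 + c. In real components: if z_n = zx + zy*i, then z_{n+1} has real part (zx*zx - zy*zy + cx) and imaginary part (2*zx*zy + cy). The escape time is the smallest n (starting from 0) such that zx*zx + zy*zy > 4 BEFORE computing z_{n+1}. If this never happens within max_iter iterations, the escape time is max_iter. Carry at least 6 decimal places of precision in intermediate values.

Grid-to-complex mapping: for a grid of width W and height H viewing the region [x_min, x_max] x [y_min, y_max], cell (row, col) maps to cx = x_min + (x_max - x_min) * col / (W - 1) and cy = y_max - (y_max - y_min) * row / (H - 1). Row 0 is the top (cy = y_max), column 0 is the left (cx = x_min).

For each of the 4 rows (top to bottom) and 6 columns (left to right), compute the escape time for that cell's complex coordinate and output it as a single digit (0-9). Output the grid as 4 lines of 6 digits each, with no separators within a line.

Answer: 697432
999993
999954
999953

Derivation:
(row=0, col=0): c = -0.3600 + 0.8400i → escape time 6
(row=0, col=1): c = -0.1540 + 0.8400i → escape time 9
(row=0, col=2): c = 0.0520 + 0.8400i → escape time 7
(row=0, col=3): c = 0.2580 + 0.8400i → escape time 4
(row=0, col=4): c = 0.4640 + 0.8400i → escape time 3
(row=0, col=5): c = 0.6700 + 0.8400i → escape time 2
(row=1, col=0): c = -0.3600 + 0.3800i → escape time 9
(row=1, col=1): c = -0.1540 + 0.3800i → escape time 9
(row=1, col=2): c = 0.0520 + 0.3800i → escape time 9
(row=1, col=3): c = 0.2580 + 0.3800i → escape time 9
(row=1, col=4): c = 0.4640 + 0.3800i → escape time 9
(row=1, col=5): c = 0.6700 + 0.3800i → escape time 3
(row=2, col=0): c = -0.3600 + -0.0800i → escape time 9
(row=2, col=1): c = -0.1540 + -0.0800i → escape time 9
(row=2, col=2): c = 0.0520 + -0.0800i → escape time 9
(row=2, col=3): c = 0.2580 + -0.0800i → escape time 9
(row=2, col=4): c = 0.4640 + -0.0800i → escape time 5
(row=2, col=5): c = 0.6700 + -0.0800i → escape time 4
(row=3, col=0): c = -0.3600 + -0.5400i → escape time 9
(row=3, col=1): c = -0.1540 + -0.5400i → escape time 9
(row=3, col=2): c = 0.0520 + -0.5400i → escape time 9
(row=3, col=3): c = 0.2580 + -0.5400i → escape time 9
(row=3, col=4): c = 0.4640 + -0.5400i → escape time 5
(row=3, col=5): c = 0.6700 + -0.5400i → escape time 3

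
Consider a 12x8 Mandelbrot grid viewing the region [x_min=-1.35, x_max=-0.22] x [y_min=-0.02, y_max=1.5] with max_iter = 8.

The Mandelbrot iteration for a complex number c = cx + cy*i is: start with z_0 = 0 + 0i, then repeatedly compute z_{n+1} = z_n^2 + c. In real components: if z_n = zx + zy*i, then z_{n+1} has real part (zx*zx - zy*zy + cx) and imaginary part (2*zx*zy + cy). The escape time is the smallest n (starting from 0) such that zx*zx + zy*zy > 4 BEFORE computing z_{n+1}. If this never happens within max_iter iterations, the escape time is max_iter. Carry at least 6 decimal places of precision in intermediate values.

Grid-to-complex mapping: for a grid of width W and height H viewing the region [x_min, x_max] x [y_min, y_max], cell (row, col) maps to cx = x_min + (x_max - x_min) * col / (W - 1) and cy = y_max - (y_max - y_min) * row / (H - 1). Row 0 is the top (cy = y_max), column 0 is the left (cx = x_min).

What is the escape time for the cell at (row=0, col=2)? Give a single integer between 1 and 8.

z_0 = 0 + 0i, c = -1.1445 + 1.5000i
Iter 1: z = -1.1445 + 1.5000i, |z|^2 = 3.5600
Iter 2: z = -2.0846 + -1.9336i, |z|^2 = 8.0843
Escaped at iteration 2

Answer: 2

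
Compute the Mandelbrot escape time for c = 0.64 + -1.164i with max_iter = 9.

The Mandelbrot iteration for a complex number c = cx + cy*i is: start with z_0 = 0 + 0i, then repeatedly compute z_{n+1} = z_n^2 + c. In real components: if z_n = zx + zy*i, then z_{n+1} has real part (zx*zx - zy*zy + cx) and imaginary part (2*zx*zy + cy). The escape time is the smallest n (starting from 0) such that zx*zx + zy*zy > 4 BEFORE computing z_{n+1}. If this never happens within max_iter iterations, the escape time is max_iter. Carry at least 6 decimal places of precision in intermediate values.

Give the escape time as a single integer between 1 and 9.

Answer: 2

Derivation:
z_0 = 0 + 0i, c = 0.6400 + -1.1640i
Iter 1: z = 0.6400 + -1.1640i, |z|^2 = 1.7645
Iter 2: z = -0.3053 + -2.6539i, |z|^2 = 7.1365
Escaped at iteration 2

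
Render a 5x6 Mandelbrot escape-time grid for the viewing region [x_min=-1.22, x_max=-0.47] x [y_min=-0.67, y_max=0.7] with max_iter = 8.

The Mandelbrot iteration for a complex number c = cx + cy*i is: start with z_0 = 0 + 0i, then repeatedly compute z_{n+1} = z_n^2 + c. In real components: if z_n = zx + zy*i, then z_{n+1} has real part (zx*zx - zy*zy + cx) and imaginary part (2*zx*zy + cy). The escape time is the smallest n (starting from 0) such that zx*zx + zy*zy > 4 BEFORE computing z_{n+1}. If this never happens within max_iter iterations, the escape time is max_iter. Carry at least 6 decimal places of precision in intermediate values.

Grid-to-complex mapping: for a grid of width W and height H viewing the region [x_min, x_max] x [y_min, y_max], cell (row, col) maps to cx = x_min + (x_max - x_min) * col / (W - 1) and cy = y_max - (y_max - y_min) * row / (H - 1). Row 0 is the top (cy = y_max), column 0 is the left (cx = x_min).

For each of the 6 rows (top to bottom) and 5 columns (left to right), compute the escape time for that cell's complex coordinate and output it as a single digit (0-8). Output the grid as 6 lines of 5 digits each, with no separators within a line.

Answer: 34468
66788
88888
88888
88788
34468

Derivation:
(row=0, col=0): c = -1.2200 + 0.7000i → escape time 3
(row=0, col=1): c = -1.0325 + 0.7000i → escape time 4
(row=0, col=2): c = -0.8450 + 0.7000i → escape time 4
(row=0, col=3): c = -0.6575 + 0.7000i → escape time 6
(row=0, col=4): c = -0.4700 + 0.7000i → escape time 8
(row=1, col=0): c = -1.2200 + 0.4260i → escape time 6
(row=1, col=1): c = -1.0325 + 0.4260i → escape time 6
(row=1, col=2): c = -0.8450 + 0.4260i → escape time 7
(row=1, col=3): c = -0.6575 + 0.4260i → escape time 8
(row=1, col=4): c = -0.4700 + 0.4260i → escape time 8
(row=2, col=0): c = -1.2200 + 0.1520i → escape time 8
(row=2, col=1): c = -1.0325 + 0.1520i → escape time 8
(row=2, col=2): c = -0.8450 + 0.1520i → escape time 8
(row=2, col=3): c = -0.6575 + 0.1520i → escape time 8
(row=2, col=4): c = -0.4700 + 0.1520i → escape time 8
(row=3, col=0): c = -1.2200 + -0.1220i → escape time 8
(row=3, col=1): c = -1.0325 + -0.1220i → escape time 8
(row=3, col=2): c = -0.8450 + -0.1220i → escape time 8
(row=3, col=3): c = -0.6575 + -0.1220i → escape time 8
(row=3, col=4): c = -0.4700 + -0.1220i → escape time 8
(row=4, col=0): c = -1.2200 + -0.3960i → escape time 8
(row=4, col=1): c = -1.0325 + -0.3960i → escape time 8
(row=4, col=2): c = -0.8450 + -0.3960i → escape time 7
(row=4, col=3): c = -0.6575 + -0.3960i → escape time 8
(row=4, col=4): c = -0.4700 + -0.3960i → escape time 8
(row=5, col=0): c = -1.2200 + -0.6700i → escape time 3
(row=5, col=1): c = -1.0325 + -0.6700i → escape time 4
(row=5, col=2): c = -0.8450 + -0.6700i → escape time 4
(row=5, col=3): c = -0.6575 + -0.6700i → escape time 6
(row=5, col=4): c = -0.4700 + -0.6700i → escape time 8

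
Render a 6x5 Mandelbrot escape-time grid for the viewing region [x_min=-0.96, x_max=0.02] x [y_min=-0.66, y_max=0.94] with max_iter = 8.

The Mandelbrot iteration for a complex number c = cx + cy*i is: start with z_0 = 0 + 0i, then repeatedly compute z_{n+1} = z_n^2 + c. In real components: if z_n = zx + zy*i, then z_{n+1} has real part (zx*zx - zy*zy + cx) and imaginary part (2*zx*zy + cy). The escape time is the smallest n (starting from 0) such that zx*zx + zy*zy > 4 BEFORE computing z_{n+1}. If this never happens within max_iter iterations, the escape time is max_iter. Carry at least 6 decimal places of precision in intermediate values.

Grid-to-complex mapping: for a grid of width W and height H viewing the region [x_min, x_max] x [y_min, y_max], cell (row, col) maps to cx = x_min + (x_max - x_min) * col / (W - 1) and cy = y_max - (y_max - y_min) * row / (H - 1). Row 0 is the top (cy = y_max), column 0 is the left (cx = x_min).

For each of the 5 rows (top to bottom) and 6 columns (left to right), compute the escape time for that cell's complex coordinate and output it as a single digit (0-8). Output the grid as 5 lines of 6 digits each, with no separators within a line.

Answer: 344586
568888
888888
888888
458888

Derivation:
(row=0, col=0): c = -0.9600 + 0.9400i → escape time 3
(row=0, col=1): c = -0.7640 + 0.9400i → escape time 4
(row=0, col=2): c = -0.5680 + 0.9400i → escape time 4
(row=0, col=3): c = -0.3720 + 0.9400i → escape time 5
(row=0, col=4): c = -0.1760 + 0.9400i → escape time 8
(row=0, col=5): c = 0.0200 + 0.9400i → escape time 6
(row=1, col=0): c = -0.9600 + 0.5400i → escape time 5
(row=1, col=1): c = -0.7640 + 0.5400i → escape time 6
(row=1, col=2): c = -0.5680 + 0.5400i → escape time 8
(row=1, col=3): c = -0.3720 + 0.5400i → escape time 8
(row=1, col=4): c = -0.1760 + 0.5400i → escape time 8
(row=1, col=5): c = 0.0200 + 0.5400i → escape time 8
(row=2, col=0): c = -0.9600 + 0.1400i → escape time 8
(row=2, col=1): c = -0.7640 + 0.1400i → escape time 8
(row=2, col=2): c = -0.5680 + 0.1400i → escape time 8
(row=2, col=3): c = -0.3720 + 0.1400i → escape time 8
(row=2, col=4): c = -0.1760 + 0.1400i → escape time 8
(row=2, col=5): c = 0.0200 + 0.1400i → escape time 8
(row=3, col=0): c = -0.9600 + -0.2600i → escape time 8
(row=3, col=1): c = -0.7640 + -0.2600i → escape time 8
(row=3, col=2): c = -0.5680 + -0.2600i → escape time 8
(row=3, col=3): c = -0.3720 + -0.2600i → escape time 8
(row=3, col=4): c = -0.1760 + -0.2600i → escape time 8
(row=3, col=5): c = 0.0200 + -0.2600i → escape time 8
(row=4, col=0): c = -0.9600 + -0.6600i → escape time 4
(row=4, col=1): c = -0.7640 + -0.6600i → escape time 5
(row=4, col=2): c = -0.5680 + -0.6600i → escape time 8
(row=4, col=3): c = -0.3720 + -0.6600i → escape time 8
(row=4, col=4): c = -0.1760 + -0.6600i → escape time 8
(row=4, col=5): c = 0.0200 + -0.6600i → escape time 8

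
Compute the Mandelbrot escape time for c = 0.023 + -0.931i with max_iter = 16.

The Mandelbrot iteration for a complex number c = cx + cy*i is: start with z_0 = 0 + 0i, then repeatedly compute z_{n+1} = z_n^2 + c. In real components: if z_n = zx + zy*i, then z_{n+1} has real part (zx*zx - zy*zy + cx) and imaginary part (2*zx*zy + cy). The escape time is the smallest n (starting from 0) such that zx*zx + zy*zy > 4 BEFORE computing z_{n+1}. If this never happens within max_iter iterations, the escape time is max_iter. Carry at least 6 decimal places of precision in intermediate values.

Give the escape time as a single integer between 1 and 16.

Answer: 6

Derivation:
z_0 = 0 + 0i, c = 0.0230 + -0.9310i
Iter 1: z = 0.0230 + -0.9310i, |z|^2 = 0.8673
Iter 2: z = -0.8432 + -0.9738i, |z|^2 = 1.6594
Iter 3: z = -0.2143 + 0.7113i, |z|^2 = 0.5519
Iter 4: z = -0.4371 + -1.2359i, |z|^2 = 1.7184
Iter 5: z = -1.3134 + 0.1493i, |z|^2 = 1.7472
Iter 6: z = 1.7256 + -1.3231i, |z|^2 = 4.7284
Escaped at iteration 6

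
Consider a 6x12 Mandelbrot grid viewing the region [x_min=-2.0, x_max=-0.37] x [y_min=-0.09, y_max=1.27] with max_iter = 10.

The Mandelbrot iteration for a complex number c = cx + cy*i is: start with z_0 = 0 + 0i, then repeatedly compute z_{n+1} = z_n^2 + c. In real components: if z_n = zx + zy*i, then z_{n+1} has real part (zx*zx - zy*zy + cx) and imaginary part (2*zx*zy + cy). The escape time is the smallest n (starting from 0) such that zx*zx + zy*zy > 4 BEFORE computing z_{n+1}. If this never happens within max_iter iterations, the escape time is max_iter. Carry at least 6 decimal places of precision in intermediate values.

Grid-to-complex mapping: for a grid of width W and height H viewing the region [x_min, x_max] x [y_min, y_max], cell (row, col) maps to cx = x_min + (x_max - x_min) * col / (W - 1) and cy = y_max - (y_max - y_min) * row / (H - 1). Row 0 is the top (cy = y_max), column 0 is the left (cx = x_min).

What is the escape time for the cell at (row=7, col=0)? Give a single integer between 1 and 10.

z_0 = 0 + 0i, c = -2.0000 + 0.4045i
Iter 1: z = -2.0000 + 0.4045i, |z|^2 = 4.1637
Escaped at iteration 1

Answer: 1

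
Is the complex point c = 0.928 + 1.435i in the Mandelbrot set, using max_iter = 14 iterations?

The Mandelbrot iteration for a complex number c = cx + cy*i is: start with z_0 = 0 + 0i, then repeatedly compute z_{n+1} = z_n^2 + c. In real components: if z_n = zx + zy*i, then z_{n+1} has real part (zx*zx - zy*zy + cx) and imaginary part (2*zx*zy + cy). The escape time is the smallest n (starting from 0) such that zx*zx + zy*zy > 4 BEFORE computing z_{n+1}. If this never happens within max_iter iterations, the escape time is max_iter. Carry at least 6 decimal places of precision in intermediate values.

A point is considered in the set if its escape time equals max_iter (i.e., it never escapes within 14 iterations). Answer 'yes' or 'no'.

Answer: no

Derivation:
z_0 = 0 + 0i, c = 0.9280 + 1.4350i
Iter 1: z = 0.9280 + 1.4350i, |z|^2 = 2.9204
Iter 2: z = -0.2700 + 4.0984i, |z|^2 = 16.8695
Escaped at iteration 2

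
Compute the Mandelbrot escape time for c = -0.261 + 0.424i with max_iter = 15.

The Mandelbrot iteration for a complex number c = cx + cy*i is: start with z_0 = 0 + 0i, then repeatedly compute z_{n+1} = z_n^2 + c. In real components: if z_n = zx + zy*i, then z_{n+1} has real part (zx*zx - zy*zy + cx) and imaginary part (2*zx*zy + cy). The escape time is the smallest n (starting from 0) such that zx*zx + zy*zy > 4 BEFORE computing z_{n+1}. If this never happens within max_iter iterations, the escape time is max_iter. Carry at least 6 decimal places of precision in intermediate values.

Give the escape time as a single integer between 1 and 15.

z_0 = 0 + 0i, c = -0.2610 + 0.4240i
Iter 1: z = -0.2610 + 0.4240i, |z|^2 = 0.2479
Iter 2: z = -0.3727 + 0.2027i, |z|^2 = 0.1799
Iter 3: z = -0.1632 + 0.2729i, |z|^2 = 0.1011
Iter 4: z = -0.3089 + 0.3349i, |z|^2 = 0.2076
Iter 5: z = -0.2778 + 0.2171i, |z|^2 = 0.1243
Iter 6: z = -0.2310 + 0.3034i, |z|^2 = 0.1454
Iter 7: z = -0.2997 + 0.2838i, |z|^2 = 0.1704
Iter 8: z = -0.2518 + 0.2539i, |z|^2 = 0.1278
Iter 9: z = -0.2621 + 0.2962i, |z|^2 = 0.1564
Iter 10: z = -0.2800 + 0.2688i, |z|^2 = 0.1507
Iter 11: z = -0.2548 + 0.2735i, |z|^2 = 0.1397
Iter 12: z = -0.2709 + 0.2846i, |z|^2 = 0.1544
Iter 13: z = -0.2687 + 0.2698i, |z|^2 = 0.1450
Iter 14: z = -0.2616 + 0.2790i, |z|^2 = 0.1463

Answer: 15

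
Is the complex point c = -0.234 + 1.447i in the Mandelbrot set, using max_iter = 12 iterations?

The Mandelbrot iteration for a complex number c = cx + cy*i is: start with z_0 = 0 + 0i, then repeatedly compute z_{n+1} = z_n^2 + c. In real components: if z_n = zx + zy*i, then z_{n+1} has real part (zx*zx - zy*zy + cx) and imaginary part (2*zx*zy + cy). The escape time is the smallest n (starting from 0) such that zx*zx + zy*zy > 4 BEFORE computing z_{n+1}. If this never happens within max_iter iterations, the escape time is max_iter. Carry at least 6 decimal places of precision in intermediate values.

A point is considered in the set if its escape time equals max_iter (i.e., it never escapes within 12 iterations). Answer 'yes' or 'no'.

Answer: no

Derivation:
z_0 = 0 + 0i, c = -0.2340 + 1.4470i
Iter 1: z = -0.2340 + 1.4470i, |z|^2 = 2.1486
Iter 2: z = -2.2731 + 0.7698i, |z|^2 = 5.7594
Escaped at iteration 2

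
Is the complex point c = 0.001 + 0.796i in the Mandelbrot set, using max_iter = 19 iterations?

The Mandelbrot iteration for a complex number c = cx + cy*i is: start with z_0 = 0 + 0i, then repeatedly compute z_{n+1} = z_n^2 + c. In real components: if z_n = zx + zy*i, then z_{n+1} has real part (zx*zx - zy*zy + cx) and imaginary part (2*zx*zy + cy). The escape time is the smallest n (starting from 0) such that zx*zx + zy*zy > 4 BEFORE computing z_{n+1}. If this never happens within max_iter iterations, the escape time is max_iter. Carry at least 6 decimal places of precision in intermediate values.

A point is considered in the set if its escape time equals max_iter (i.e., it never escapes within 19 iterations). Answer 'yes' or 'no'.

z_0 = 0 + 0i, c = 0.0010 + 0.7960i
Iter 1: z = 0.0010 + 0.7960i, |z|^2 = 0.6336
Iter 2: z = -0.6326 + 0.7976i, |z|^2 = 1.0364
Iter 3: z = -0.2350 + -0.2131i, |z|^2 = 0.1006
Iter 4: z = 0.0108 + 0.8962i, |z|^2 = 0.8032
Iter 5: z = -0.8020 + 0.8153i, |z|^2 = 1.3079
Iter 6: z = -0.0206 + -0.5117i, |z|^2 = 0.2623
Iter 7: z = -0.2604 + 0.8171i, |z|^2 = 0.7354
Iter 8: z = -0.5987 + 0.3704i, |z|^2 = 0.4957
Iter 9: z = 0.2223 + 0.3524i, |z|^2 = 0.1736
Iter 10: z = -0.0738 + 0.9527i, |z|^2 = 0.9130
Iter 11: z = -0.9011 + 0.6554i, |z|^2 = 1.2416
Iter 12: z = 0.3835 + -0.3852i, |z|^2 = 0.2955
Iter 13: z = -0.0003 + 0.5005i, |z|^2 = 0.2505
Iter 14: z = -0.2495 + 0.7957i, |z|^2 = 0.6954
Iter 15: z = -0.5698 + 0.3989i, |z|^2 = 0.4838
Iter 16: z = 0.1666 + 0.3414i, |z|^2 = 0.1443
Iter 17: z = -0.0878 + 0.9097i, |z|^2 = 0.8353
Iter 18: z = -0.8189 + 0.6363i, |z|^2 = 1.0755
Did not escape in 19 iterations → in set

Answer: yes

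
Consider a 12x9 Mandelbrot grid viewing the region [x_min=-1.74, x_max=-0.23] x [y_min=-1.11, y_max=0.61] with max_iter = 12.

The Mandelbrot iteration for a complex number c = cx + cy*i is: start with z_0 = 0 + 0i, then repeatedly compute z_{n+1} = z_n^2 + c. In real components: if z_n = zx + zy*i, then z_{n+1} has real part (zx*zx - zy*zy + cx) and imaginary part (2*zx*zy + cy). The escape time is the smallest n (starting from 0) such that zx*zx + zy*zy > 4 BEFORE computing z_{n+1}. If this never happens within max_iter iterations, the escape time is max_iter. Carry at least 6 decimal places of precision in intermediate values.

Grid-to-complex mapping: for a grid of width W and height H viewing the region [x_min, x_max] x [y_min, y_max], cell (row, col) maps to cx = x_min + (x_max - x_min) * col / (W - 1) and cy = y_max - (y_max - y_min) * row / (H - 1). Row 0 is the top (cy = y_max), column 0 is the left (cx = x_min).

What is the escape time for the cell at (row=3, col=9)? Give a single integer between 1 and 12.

Answer: 12

Derivation:
z_0 = 0 + 0i, c = -0.5045 + -0.0350i
Iter 1: z = -0.5045 + -0.0350i, |z|^2 = 0.2558
Iter 2: z = -0.2512 + 0.0003i, |z|^2 = 0.0631
Iter 3: z = -0.4414 + -0.0352i, |z|^2 = 0.1961
Iter 4: z = -0.3109 + -0.0040i, |z|^2 = 0.0967
Iter 5: z = -0.4079 + -0.0325i, |z|^2 = 0.1674
Iter 6: z = -0.3392 + -0.0085i, |z|^2 = 0.1151
Iter 7: z = -0.3895 + -0.0293i, |z|^2 = 0.1526
Iter 8: z = -0.3537 + -0.0122i, |z|^2 = 0.1252
Iter 9: z = -0.3796 + -0.0264i, |z|^2 = 0.1448
Iter 10: z = -0.3611 + -0.0150i, |z|^2 = 0.1306
Iter 11: z = -0.3744 + -0.0242i, |z|^2 = 0.1407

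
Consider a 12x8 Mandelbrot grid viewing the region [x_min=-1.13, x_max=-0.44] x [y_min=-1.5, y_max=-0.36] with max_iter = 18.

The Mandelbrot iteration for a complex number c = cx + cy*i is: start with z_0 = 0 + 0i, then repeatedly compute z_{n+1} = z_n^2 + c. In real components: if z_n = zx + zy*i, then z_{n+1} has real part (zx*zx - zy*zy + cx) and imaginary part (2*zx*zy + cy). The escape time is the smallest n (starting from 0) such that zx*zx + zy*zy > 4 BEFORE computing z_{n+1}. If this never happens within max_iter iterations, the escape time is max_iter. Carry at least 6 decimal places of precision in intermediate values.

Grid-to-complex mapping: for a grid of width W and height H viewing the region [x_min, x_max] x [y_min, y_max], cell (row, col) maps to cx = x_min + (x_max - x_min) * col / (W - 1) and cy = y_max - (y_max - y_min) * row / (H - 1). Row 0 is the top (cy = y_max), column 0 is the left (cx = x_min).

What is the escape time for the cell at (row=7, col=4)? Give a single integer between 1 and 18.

z_0 = 0 + 0i, c = -0.8791 + -1.5000i
Iter 1: z = -0.8791 + -1.5000i, |z|^2 = 3.0228
Iter 2: z = -2.3563 + 1.1373i, |z|^2 = 6.8455
Escaped at iteration 2

Answer: 2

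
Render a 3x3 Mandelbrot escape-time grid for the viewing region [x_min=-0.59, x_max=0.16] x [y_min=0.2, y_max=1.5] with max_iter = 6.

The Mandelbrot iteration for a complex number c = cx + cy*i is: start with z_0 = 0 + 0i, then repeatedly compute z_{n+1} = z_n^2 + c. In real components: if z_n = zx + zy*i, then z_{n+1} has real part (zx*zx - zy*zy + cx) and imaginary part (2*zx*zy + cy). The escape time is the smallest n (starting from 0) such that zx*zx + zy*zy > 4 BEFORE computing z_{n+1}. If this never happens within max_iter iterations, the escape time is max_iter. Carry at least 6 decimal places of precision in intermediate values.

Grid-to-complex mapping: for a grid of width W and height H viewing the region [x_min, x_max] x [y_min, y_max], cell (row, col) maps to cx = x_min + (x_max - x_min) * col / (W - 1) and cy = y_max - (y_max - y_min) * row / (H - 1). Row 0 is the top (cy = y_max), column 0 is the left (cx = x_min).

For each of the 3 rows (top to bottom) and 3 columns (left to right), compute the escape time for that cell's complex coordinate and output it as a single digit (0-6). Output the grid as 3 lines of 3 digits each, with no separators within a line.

Answer: 222
465
666

Derivation:
(row=0, col=0): c = -0.5900 + 1.5000i → escape time 2
(row=0, col=1): c = -0.2150 + 1.5000i → escape time 2
(row=0, col=2): c = 0.1600 + 1.5000i → escape time 2
(row=1, col=0): c = -0.5900 + 0.8500i → escape time 4
(row=1, col=1): c = -0.2150 + 0.8500i → escape time 6
(row=1, col=2): c = 0.1600 + 0.8500i → escape time 5
(row=2, col=0): c = -0.5900 + 0.2000i → escape time 6
(row=2, col=1): c = -0.2150 + 0.2000i → escape time 6
(row=2, col=2): c = 0.1600 + 0.2000i → escape time 6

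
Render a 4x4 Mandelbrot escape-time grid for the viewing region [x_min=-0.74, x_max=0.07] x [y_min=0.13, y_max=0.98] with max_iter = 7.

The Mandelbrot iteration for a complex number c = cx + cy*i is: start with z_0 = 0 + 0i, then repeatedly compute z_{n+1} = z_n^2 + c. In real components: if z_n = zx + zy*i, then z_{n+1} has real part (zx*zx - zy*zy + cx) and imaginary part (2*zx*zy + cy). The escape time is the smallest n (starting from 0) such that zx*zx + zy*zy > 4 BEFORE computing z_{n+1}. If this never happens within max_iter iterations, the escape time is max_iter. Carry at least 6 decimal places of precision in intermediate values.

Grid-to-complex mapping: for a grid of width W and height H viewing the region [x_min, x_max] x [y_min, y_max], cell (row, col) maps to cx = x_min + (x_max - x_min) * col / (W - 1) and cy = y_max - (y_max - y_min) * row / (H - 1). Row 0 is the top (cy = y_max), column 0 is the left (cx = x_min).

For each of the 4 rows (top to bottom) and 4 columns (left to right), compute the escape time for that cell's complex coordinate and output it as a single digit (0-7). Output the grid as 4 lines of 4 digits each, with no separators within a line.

(row=0, col=0): c = -0.7400 + 0.9800i → escape time 3
(row=0, col=1): c = -0.4700 + 0.9800i → escape time 4
(row=0, col=2): c = -0.2000 + 0.9800i → escape time 7
(row=0, col=3): c = 0.0700 + 0.9800i → escape time 5
(row=1, col=0): c = -0.7400 + 0.6967i → escape time 5
(row=1, col=1): c = -0.4700 + 0.6967i → escape time 7
(row=1, col=2): c = -0.2000 + 0.6967i → escape time 7
(row=1, col=3): c = 0.0700 + 0.6967i → escape time 7
(row=2, col=0): c = -0.7400 + 0.4133i → escape time 7
(row=2, col=1): c = -0.4700 + 0.4133i → escape time 7
(row=2, col=2): c = -0.2000 + 0.4133i → escape time 7
(row=2, col=3): c = 0.0700 + 0.4133i → escape time 7
(row=3, col=0): c = -0.7400 + 0.1300i → escape time 7
(row=3, col=1): c = -0.4700 + 0.1300i → escape time 7
(row=3, col=2): c = -0.2000 + 0.1300i → escape time 7
(row=3, col=3): c = 0.0700 + 0.1300i → escape time 7

Answer: 3475
5777
7777
7777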